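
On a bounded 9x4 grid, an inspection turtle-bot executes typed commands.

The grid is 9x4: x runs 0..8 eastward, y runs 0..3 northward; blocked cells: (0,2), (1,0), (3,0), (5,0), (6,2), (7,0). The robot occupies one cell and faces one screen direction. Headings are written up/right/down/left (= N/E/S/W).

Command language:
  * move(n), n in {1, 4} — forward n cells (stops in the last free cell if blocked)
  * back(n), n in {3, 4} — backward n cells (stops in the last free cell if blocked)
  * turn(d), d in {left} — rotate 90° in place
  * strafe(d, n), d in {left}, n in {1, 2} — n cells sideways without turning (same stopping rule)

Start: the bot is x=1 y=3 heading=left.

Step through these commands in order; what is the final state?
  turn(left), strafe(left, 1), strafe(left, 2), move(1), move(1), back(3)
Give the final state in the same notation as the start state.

x=4 y=3 heading=down

initial: x=1 y=3 heading=left
step 1 (turn(left)): x=1 y=3 heading=down
step 2 (strafe(left, 1)): x=2 y=3 heading=down
step 3 (strafe(left, 2)): x=4 y=3 heading=down
step 4 (move(1)): x=4 y=2 heading=down
step 5 (move(1)): x=4 y=1 heading=down
step 6 (back(3)): x=4 y=3 heading=down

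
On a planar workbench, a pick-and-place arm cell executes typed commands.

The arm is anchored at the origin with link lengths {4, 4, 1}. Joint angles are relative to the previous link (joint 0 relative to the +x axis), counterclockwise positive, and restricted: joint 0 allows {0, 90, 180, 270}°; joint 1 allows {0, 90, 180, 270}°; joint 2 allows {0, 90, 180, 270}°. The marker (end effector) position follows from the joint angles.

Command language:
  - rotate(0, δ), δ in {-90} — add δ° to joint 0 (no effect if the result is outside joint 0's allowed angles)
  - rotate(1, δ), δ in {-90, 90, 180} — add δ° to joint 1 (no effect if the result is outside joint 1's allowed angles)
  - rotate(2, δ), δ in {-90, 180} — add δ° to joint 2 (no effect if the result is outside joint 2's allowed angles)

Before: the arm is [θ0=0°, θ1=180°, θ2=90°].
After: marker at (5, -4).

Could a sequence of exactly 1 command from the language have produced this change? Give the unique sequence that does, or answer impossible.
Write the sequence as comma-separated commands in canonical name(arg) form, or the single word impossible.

rotate(1, 90)

start: [θ0=0°, θ1=180°, θ2=90°]
1. rotate(1, 90) → [θ0=0°, θ1=270°, θ2=90°]
no other 1-command option fits: unique.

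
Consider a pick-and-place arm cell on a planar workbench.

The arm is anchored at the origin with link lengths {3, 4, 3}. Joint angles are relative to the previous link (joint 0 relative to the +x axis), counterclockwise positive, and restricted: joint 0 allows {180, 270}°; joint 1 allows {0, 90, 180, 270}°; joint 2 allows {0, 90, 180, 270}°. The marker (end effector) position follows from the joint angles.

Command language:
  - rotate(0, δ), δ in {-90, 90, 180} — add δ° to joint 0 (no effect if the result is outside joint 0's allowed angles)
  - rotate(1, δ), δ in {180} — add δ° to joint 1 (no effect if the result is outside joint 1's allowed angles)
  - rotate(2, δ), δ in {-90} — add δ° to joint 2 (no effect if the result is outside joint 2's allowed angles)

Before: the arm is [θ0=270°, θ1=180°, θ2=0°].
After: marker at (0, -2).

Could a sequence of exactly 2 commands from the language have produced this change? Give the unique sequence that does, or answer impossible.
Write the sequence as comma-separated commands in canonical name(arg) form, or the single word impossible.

rotate(2, -90), rotate(2, -90)

t0: [θ0=270°, θ1=180°, θ2=0°]
step 1 (rotate(2, -90)): [θ0=270°, θ1=180°, θ2=270°]
step 2 (rotate(2, -90)): [θ0=270°, θ1=180°, θ2=180°]
no rival 2-sequence matches.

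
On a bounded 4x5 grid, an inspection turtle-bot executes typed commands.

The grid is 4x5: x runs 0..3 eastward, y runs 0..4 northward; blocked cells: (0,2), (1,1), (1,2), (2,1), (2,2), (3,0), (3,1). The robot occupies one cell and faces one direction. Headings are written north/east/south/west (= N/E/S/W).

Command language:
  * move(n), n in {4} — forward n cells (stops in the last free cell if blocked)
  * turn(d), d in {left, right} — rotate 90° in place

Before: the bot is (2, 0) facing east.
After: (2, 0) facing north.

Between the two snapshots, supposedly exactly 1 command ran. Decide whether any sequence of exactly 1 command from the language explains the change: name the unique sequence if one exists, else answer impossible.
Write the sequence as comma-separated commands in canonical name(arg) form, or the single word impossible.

turn(left)

key: (2,0) unchanged — the single command moves nothing
start: (2, 0) facing east
1. turn(left) → (2, 0) facing north
no rival 1-sequence matches.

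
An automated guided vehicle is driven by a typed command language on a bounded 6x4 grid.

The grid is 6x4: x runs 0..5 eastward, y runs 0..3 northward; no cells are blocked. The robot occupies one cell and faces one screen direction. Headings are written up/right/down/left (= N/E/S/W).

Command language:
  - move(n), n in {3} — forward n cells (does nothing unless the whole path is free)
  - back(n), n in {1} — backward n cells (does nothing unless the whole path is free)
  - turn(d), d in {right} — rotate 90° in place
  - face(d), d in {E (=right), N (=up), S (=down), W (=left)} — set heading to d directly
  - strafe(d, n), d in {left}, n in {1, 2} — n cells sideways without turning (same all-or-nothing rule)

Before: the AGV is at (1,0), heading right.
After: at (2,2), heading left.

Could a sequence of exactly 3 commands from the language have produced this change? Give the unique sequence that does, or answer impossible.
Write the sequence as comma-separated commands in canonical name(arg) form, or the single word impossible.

key: running back(1) before strafe(left, 2) would end elsewhere — order is forced
initial: at (1,0), heading right
[1] after strafe(left, 2): at (1,2), heading right
[2] after face(W): at (1,2), heading left
[3] after back(1): at (2,2), heading left
no rival 3-sequence matches.

strafe(left, 2), face(W), back(1)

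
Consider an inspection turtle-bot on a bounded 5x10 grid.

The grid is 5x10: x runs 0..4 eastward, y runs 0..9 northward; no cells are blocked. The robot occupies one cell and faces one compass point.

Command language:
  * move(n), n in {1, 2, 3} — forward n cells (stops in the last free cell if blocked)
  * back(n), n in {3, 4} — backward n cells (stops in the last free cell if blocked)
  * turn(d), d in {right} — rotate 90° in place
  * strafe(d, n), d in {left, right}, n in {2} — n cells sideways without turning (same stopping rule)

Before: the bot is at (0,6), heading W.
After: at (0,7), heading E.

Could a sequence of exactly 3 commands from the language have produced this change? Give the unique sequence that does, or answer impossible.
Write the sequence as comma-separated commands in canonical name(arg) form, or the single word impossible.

key: position moved to (0,7) AND the heading swung to E — translation plus rotation needed
t0: at (0,6), heading W
1. turn(right) → at (0,6), heading N
2. move(1) → at (0,7), heading N
3. turn(right) → at (0,7), heading E
uniquely the one of 512 3-step routes that fits.

turn(right), move(1), turn(right)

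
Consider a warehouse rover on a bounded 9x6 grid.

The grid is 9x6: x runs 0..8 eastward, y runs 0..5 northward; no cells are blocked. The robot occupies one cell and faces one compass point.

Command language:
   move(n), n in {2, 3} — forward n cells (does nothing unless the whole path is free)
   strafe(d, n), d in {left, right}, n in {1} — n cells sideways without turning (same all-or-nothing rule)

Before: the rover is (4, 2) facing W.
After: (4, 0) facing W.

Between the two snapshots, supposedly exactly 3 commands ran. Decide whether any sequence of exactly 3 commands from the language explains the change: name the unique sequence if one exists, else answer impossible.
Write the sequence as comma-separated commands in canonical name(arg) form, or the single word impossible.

strafe(left, 1), strafe(left, 1), strafe(left, 1)

key: the third strafe(left, 1) would leave the grid, so it does nothing
start: (4, 2) facing W
[1] after strafe(left, 1): (4, 1) facing W
[2] after strafe(left, 1): (4, 0) facing W
[3] after strafe(left, 1): (4, 0) facing W
uniquely the one of 64 3-step routes that fits.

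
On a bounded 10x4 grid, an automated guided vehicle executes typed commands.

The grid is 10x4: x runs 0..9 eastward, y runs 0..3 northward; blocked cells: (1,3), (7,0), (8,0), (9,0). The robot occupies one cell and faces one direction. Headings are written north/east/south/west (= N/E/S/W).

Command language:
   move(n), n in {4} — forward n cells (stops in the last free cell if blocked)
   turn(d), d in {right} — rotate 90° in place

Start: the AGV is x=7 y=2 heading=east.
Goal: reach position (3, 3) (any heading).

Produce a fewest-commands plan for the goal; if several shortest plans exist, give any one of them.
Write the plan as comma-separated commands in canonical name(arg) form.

begin: x=7 y=2 heading=east
t=1 turn(right) ⇒ x=7 y=2 heading=south
t=2 turn(right) ⇒ x=7 y=2 heading=west
t=3 move(4) ⇒ x=3 y=2 heading=west
t=4 turn(right) ⇒ x=3 y=2 heading=north
t=5 move(4) ⇒ x=3 y=3 heading=north
shorter routes all fall short; 5 is best.

turn(right), turn(right), move(4), turn(right), move(4)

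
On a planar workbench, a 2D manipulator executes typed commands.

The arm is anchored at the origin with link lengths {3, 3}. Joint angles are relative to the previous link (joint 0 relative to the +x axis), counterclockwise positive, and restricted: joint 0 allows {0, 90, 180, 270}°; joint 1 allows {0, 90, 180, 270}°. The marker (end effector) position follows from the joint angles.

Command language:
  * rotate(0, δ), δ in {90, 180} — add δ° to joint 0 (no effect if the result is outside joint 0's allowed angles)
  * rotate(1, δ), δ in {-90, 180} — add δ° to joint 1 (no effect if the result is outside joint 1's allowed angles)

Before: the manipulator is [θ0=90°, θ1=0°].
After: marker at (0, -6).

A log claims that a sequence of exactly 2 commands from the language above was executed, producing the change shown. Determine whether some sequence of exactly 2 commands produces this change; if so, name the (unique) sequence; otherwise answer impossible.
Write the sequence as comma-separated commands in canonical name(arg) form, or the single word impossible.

rotate(0, 90), rotate(0, 90)

initial: [θ0=90°, θ1=0°]
[1] after rotate(0, 90): [θ0=180°, θ1=0°]
[2] after rotate(0, 90): [θ0=270°, θ1=0°]
no other 2-command option fits: unique.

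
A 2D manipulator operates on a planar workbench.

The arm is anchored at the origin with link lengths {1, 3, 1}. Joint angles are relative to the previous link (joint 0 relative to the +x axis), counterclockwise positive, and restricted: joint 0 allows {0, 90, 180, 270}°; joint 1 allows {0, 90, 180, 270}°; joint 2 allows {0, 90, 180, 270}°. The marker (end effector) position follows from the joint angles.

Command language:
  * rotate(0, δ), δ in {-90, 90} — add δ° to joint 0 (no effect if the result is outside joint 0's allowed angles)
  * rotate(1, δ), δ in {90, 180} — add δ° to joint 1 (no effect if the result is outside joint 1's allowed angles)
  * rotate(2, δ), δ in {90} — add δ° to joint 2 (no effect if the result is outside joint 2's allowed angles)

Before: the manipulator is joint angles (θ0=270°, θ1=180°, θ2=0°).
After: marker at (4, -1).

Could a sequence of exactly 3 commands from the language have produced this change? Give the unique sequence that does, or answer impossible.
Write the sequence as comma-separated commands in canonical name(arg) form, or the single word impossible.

initial: joint angles (θ0=270°, θ1=180°, θ2=0°)
1. rotate(1, 90) → joint angles (θ0=270°, θ1=270°, θ2=0°)
2. rotate(1, 90) → joint angles (θ0=270°, θ1=0°, θ2=0°)
3. rotate(1, 90) → joint angles (θ0=270°, θ1=90°, θ2=0°)
no other 3-command option fits: unique.

rotate(1, 90), rotate(1, 90), rotate(1, 90)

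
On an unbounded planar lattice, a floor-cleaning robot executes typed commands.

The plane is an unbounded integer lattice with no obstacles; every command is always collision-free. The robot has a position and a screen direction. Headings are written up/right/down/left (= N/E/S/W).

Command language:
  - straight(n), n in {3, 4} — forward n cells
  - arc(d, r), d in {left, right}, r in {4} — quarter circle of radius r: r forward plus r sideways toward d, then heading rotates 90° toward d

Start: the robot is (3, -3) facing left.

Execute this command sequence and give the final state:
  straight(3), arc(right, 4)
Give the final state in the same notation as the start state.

initial: (3, -3) facing left
[1] after straight(3): (0, -3) facing left
[2] after arc(right, 4): (-4, 1) facing up

(-4, 1) facing up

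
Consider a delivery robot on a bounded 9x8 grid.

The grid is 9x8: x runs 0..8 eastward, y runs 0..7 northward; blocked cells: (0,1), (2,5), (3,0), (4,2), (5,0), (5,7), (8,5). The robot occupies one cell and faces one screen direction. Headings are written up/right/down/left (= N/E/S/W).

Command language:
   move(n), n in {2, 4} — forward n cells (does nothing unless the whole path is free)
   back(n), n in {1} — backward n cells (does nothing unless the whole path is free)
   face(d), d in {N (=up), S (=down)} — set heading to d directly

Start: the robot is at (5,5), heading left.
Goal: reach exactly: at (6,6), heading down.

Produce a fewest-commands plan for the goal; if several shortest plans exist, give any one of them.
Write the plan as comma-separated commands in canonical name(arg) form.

back(1), face(S), back(1)

initial: at (5,5), heading left
[1] after back(1): at (6,5), heading left
[2] after face(S): at (6,5), heading down
[3] after back(1): at (6,6), heading down
nothing shorter than 3 reaches the goal.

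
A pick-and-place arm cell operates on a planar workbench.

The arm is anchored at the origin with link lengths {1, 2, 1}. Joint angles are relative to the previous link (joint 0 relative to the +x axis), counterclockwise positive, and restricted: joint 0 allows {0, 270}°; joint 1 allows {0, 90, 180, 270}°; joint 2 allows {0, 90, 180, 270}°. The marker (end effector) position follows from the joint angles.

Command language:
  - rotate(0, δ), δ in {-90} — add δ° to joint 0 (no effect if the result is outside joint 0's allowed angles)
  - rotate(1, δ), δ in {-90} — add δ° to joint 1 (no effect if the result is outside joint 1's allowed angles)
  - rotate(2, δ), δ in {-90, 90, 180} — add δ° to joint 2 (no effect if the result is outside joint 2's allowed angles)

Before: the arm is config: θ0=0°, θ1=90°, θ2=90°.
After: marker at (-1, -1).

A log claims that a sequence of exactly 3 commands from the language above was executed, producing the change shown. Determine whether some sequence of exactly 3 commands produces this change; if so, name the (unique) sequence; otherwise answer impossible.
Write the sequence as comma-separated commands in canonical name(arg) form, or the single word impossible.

rotate(1, -90), rotate(1, -90), rotate(1, -90)

t0: config: θ0=0°, θ1=90°, θ2=90°
1. rotate(1, -90) → config: θ0=0°, θ1=0°, θ2=90°
2. rotate(1, -90) → config: θ0=0°, θ1=270°, θ2=90°
3. rotate(1, -90) → config: θ0=0°, θ1=180°, θ2=90°
all 125 alternatives checked — unique.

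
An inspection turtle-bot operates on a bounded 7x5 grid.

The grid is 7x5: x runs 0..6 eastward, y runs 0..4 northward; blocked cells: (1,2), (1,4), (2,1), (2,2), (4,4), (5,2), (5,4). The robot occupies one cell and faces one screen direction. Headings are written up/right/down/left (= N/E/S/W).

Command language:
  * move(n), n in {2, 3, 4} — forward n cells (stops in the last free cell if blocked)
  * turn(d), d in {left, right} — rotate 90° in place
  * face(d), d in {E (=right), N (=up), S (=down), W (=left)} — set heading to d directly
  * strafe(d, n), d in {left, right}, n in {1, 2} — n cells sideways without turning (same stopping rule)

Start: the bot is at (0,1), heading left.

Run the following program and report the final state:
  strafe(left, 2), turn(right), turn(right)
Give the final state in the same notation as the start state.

t0: at (0,1), heading left
1. strafe(left, 2) → at (0,0), heading left
2. turn(right) → at (0,0), heading up
3. turn(right) → at (0,0), heading right

at (0,0), heading right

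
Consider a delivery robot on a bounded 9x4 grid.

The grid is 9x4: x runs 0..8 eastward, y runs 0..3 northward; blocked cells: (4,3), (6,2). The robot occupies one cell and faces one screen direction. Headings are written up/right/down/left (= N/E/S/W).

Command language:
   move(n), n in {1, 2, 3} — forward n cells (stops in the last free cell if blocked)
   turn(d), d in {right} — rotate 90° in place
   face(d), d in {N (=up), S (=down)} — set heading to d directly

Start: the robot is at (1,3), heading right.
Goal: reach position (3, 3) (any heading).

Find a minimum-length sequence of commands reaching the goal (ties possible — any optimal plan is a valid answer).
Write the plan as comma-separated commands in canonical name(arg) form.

move(3)

from: at (1,3), heading right
[1] after move(3): at (3,3), heading right
nothing shorter than 1 reaches the goal.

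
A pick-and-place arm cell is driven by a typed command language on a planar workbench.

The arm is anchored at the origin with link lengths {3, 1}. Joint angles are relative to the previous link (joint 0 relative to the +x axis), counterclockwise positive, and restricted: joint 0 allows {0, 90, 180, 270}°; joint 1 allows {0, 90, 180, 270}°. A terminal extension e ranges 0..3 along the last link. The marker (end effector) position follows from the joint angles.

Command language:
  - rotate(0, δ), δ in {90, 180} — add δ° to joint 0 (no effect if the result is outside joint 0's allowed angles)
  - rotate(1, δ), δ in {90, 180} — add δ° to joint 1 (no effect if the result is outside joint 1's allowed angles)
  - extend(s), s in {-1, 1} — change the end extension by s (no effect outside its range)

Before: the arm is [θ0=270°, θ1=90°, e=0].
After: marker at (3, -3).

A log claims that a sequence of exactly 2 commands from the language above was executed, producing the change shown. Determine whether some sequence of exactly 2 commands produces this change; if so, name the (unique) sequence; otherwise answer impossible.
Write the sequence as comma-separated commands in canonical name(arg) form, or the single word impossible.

from: [θ0=270°, θ1=90°, e=0]
step 1 (extend(1)): [θ0=270°, θ1=90°, e=1]
step 2 (extend(1)): [θ0=270°, θ1=90°, e=2]
all 36 alternatives checked — unique.

extend(1), extend(1)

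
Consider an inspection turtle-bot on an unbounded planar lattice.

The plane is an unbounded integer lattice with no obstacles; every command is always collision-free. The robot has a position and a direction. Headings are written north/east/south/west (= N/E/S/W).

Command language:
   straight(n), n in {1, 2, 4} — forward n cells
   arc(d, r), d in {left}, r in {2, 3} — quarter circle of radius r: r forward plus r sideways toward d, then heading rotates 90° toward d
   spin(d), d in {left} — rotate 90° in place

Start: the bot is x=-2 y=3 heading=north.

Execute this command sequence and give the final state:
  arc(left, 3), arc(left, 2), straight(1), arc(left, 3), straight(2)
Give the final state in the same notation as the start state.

start: x=-2 y=3 heading=north
[1] after arc(left, 3): x=-5 y=6 heading=west
[2] after arc(left, 2): x=-7 y=4 heading=south
[3] after straight(1): x=-7 y=3 heading=south
[4] after arc(left, 3): x=-4 y=0 heading=east
[5] after straight(2): x=-2 y=0 heading=east

x=-2 y=0 heading=east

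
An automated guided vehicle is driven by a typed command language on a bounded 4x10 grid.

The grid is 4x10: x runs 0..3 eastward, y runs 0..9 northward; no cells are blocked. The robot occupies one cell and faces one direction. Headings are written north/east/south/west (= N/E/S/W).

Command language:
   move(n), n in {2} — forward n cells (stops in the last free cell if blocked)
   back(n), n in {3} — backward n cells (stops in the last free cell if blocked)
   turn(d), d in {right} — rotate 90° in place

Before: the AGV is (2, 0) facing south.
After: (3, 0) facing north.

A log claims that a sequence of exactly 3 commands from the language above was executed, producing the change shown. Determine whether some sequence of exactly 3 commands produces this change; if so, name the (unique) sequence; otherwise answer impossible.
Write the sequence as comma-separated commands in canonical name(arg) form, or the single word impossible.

key: cell and facing (now N) both changed — the 3 commands mix motion and turning
begin: (2, 0) facing south
t=1 turn(right) ⇒ (2, 0) facing west
t=2 back(3) ⇒ (3, 0) facing west
t=3 turn(right) ⇒ (3, 0) facing north
uniquely the one of 27 3-step routes that fits.

turn(right), back(3), turn(right)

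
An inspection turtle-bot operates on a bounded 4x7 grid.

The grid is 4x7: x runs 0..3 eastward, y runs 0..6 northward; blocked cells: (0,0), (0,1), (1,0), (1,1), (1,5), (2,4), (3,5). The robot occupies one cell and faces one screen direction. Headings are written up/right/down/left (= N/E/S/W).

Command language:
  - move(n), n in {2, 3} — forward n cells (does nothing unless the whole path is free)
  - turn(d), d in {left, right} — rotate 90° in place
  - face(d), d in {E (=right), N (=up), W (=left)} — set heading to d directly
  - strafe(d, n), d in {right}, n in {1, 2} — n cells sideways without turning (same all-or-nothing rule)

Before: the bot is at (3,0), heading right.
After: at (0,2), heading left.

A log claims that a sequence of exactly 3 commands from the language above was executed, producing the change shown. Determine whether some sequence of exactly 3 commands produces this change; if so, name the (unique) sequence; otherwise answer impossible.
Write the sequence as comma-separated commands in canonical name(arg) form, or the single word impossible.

face(W), strafe(right, 2), move(3)

key: running move(3) before face(W) would end elsewhere — order is forced
begin: at (3,0), heading right
t=1 face(W) ⇒ at (3,0), heading left
t=2 strafe(right, 2) ⇒ at (3,2), heading left
t=3 move(3) ⇒ at (0,2), heading left
uniquely the one of 729 3-step routes that fits.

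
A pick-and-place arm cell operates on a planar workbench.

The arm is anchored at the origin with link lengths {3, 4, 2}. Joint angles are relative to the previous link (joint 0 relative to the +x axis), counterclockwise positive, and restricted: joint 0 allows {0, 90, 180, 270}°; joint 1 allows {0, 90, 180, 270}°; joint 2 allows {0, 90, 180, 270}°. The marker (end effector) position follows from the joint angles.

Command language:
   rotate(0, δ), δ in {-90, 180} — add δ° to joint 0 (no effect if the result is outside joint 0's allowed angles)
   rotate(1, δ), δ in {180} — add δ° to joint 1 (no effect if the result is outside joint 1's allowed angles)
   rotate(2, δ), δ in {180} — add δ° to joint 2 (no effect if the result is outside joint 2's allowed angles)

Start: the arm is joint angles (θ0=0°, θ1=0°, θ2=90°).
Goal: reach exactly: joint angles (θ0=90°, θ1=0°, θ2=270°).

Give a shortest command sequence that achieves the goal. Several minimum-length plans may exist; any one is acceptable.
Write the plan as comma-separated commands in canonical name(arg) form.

rotate(2, 180), rotate(0, -90), rotate(0, 180)

from: joint angles (θ0=0°, θ1=0°, θ2=90°)
step 1 (rotate(2, 180)): joint angles (θ0=0°, θ1=0°, θ2=270°)
step 2 (rotate(0, -90)): joint angles (θ0=270°, θ1=0°, θ2=270°)
step 3 (rotate(0, 180)): joint angles (θ0=90°, θ1=0°, θ2=270°)
shorter routes all fall short; 3 is best.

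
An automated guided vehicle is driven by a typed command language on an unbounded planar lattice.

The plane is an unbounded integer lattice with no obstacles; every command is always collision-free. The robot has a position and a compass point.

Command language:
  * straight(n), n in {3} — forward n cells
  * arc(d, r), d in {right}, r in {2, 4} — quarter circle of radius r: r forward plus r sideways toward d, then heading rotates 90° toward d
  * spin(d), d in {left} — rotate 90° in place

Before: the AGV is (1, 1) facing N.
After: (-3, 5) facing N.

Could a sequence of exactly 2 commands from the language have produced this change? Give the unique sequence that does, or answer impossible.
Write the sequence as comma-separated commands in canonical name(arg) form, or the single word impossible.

spin(left), arc(right, 4)

key: still facing N at the end — net rotation zero over 2 steps
begin: (1, 1) facing N
[1] after spin(left): (1, 1) facing W
[2] after arc(right, 4): (-3, 5) facing N
uniquely the one of 16 2-step routes that fits.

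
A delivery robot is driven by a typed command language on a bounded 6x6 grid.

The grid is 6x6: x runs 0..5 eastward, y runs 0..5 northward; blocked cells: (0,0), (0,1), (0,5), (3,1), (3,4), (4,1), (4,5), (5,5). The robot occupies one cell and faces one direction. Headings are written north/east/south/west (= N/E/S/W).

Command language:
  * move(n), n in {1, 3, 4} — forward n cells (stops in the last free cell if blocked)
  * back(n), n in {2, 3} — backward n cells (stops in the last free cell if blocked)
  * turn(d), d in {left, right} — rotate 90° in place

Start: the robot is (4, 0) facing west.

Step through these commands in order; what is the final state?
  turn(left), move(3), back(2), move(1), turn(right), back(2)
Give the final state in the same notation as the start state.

(5, 0) facing west

initial: (4, 0) facing west
step 1 (turn(left)): (4, 0) facing south
step 2 (move(3)): (4, 0) facing south
step 3 (back(2)): (4, 0) facing south
step 4 (move(1)): (4, 0) facing south
step 5 (turn(right)): (4, 0) facing west
step 6 (back(2)): (5, 0) facing west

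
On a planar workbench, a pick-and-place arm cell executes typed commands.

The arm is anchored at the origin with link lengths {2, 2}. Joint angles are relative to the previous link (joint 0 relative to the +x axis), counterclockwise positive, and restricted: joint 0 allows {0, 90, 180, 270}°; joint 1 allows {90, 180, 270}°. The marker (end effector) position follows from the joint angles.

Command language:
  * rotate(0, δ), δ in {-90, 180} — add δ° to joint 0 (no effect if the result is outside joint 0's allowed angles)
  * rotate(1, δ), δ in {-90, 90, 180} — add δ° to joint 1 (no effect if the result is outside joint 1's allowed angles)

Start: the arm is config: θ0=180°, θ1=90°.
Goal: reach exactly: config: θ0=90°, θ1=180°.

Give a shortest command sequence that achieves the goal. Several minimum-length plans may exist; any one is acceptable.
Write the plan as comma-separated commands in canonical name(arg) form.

rotate(1, 90), rotate(0, -90)

from: config: θ0=180°, θ1=90°
1. rotate(1, 90) → config: θ0=180°, θ1=180°
2. rotate(0, -90) → config: θ0=90°, θ1=180°
shorter routes all fall short; 2 is best.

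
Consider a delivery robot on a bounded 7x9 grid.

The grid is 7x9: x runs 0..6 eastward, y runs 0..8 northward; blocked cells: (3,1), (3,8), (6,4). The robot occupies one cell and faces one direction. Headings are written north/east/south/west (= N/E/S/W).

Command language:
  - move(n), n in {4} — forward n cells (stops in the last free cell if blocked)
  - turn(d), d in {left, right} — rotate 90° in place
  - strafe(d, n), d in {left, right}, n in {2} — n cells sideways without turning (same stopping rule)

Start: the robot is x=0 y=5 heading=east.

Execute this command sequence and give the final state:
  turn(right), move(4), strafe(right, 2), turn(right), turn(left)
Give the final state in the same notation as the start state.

initial: x=0 y=5 heading=east
t=1 turn(right) ⇒ x=0 y=5 heading=south
t=2 move(4) ⇒ x=0 y=1 heading=south
t=3 strafe(right, 2) ⇒ x=0 y=1 heading=south
t=4 turn(right) ⇒ x=0 y=1 heading=west
t=5 turn(left) ⇒ x=0 y=1 heading=south

x=0 y=1 heading=south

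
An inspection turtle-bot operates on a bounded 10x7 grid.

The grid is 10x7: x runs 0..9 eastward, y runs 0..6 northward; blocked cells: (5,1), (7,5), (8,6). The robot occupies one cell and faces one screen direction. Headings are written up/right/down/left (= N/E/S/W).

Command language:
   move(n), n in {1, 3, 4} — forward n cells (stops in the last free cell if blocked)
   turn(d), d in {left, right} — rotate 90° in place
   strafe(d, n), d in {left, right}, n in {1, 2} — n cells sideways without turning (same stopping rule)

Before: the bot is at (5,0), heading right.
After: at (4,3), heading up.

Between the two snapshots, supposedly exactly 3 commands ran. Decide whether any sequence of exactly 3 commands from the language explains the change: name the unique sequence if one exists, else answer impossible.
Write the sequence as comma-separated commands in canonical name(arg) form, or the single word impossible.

key: order matters: swapping turn(left) and move(3) lands elsewhere
t0: at (5,0), heading right
step 1 (turn(left)): at (5,0), heading up
step 2 (strafe(left, 1)): at (4,0), heading up
step 3 (move(3)): at (4,3), heading up
no rival 3-sequence matches.

turn(left), strafe(left, 1), move(3)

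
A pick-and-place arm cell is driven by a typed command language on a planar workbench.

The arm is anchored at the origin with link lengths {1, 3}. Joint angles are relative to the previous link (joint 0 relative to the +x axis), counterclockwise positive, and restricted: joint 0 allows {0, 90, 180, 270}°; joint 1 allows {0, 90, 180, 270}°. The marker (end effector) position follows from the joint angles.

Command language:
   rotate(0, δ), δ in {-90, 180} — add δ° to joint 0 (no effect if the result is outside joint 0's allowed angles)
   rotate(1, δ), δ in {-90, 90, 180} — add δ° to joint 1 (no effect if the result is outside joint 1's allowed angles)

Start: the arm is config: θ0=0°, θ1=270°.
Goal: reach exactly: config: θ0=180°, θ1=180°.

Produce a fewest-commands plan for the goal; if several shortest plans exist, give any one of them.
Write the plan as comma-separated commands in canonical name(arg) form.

rotate(0, 180), rotate(1, -90)

t0: config: θ0=0°, θ1=270°
step 1 (rotate(0, 180)): config: θ0=180°, θ1=270°
step 2 (rotate(1, -90)): config: θ0=180°, θ1=180°
shorter routes all fall short; 2 is best.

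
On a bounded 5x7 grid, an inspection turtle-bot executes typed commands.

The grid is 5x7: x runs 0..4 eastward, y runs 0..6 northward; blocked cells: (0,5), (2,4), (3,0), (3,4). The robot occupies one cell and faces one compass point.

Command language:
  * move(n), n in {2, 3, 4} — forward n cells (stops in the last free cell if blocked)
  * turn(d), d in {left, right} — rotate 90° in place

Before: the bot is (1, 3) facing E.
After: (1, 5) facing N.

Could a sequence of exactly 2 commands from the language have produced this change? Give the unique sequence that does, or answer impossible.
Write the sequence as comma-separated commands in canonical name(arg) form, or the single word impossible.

turn(left), move(2)

key: order matters: swapping turn(left) and move(2) lands elsewhere
t0: (1, 3) facing E
[1] after turn(left): (1, 3) facing N
[2] after move(2): (1, 5) facing N
no rival 2-sequence matches.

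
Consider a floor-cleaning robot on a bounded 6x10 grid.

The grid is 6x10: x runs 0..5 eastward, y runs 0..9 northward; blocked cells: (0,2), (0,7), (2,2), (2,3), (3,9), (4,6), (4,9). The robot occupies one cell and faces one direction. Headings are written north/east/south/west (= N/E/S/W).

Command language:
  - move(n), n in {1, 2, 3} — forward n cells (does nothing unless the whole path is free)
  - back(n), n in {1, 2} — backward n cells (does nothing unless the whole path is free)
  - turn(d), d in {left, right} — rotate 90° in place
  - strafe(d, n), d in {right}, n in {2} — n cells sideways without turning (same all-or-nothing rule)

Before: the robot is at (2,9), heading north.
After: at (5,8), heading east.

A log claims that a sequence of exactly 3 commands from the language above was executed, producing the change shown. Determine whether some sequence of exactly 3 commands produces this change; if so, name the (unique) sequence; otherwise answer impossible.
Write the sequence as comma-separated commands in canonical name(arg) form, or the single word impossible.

back(1), turn(right), move(3)

key: cell and facing (now E) both changed — the 3 commands mix motion and turning
t0: at (2,9), heading north
step 1 (back(1)): at (2,8), heading north
step 2 (turn(right)): at (2,8), heading east
step 3 (move(3)): at (5,8), heading east
no other 3-command option fits: unique.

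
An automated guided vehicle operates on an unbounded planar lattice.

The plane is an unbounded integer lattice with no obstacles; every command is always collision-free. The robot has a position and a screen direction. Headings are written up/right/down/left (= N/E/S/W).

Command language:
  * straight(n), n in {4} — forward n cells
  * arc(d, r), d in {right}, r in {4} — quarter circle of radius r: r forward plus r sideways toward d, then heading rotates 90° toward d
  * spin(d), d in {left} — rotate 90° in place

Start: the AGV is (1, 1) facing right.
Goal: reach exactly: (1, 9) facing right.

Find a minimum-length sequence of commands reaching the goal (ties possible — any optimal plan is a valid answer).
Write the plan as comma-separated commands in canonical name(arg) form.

spin(left), spin(left), arc(right, 4), arc(right, 4)

t0: (1, 1) facing right
1. spin(left) → (1, 1) facing up
2. spin(left) → (1, 1) facing left
3. arc(right, 4) → (-3, 5) facing up
4. arc(right, 4) → (1, 9) facing right
minimal: 4 command(s), checked below 4.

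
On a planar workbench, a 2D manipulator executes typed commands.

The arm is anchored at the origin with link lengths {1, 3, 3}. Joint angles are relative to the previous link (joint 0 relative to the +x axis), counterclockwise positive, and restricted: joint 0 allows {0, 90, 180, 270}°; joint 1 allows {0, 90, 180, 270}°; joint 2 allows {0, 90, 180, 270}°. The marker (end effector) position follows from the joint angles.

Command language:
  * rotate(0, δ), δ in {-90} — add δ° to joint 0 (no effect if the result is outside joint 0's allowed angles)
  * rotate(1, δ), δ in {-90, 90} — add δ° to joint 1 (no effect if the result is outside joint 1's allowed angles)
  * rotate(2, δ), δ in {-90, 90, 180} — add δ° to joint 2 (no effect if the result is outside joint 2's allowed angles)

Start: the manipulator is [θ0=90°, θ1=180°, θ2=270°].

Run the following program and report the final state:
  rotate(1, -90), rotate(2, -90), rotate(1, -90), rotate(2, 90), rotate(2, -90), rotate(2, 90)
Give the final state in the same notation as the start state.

[θ0=90°, θ1=0°, θ2=270°]

begin: [θ0=90°, θ1=180°, θ2=270°]
1. rotate(1, -90) → [θ0=90°, θ1=90°, θ2=270°]
2. rotate(2, -90) → [θ0=90°, θ1=90°, θ2=180°]
3. rotate(1, -90) → [θ0=90°, θ1=0°, θ2=180°]
4. rotate(2, 90) → [θ0=90°, θ1=0°, θ2=270°]
5. rotate(2, -90) → [θ0=90°, θ1=0°, θ2=180°]
6. rotate(2, 90) → [θ0=90°, θ1=0°, θ2=270°]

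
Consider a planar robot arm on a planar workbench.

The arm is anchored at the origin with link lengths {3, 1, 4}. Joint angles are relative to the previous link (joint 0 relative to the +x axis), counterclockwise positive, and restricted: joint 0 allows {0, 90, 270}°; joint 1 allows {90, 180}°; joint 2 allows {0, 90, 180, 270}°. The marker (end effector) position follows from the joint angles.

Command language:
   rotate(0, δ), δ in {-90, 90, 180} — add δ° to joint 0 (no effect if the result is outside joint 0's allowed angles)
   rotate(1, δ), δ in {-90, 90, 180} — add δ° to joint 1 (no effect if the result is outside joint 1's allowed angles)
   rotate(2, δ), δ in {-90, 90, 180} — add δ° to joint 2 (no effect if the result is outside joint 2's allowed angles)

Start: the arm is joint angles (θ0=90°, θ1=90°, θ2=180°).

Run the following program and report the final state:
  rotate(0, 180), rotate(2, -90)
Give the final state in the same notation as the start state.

joint angles (θ0=270°, θ1=90°, θ2=90°)

start: joint angles (θ0=90°, θ1=90°, θ2=180°)
step 1 (rotate(0, 180)): joint angles (θ0=270°, θ1=90°, θ2=180°)
step 2 (rotate(2, -90)): joint angles (θ0=270°, θ1=90°, θ2=90°)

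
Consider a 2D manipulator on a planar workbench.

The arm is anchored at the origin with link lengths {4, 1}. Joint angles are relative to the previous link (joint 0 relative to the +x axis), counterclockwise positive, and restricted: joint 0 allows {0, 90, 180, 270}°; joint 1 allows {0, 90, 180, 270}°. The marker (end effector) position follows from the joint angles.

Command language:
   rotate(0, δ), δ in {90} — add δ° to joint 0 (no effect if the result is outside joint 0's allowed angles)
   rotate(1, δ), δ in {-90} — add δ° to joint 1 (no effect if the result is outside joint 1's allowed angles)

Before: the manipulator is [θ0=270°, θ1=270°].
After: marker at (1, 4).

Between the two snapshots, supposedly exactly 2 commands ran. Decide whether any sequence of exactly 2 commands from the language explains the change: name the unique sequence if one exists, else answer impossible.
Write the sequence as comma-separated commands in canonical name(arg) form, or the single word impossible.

from: [θ0=270°, θ1=270°]
step 1 (rotate(0, 90)): [θ0=0°, θ1=270°]
step 2 (rotate(0, 90)): [θ0=90°, θ1=270°]
all 4 alternatives checked — unique.

rotate(0, 90), rotate(0, 90)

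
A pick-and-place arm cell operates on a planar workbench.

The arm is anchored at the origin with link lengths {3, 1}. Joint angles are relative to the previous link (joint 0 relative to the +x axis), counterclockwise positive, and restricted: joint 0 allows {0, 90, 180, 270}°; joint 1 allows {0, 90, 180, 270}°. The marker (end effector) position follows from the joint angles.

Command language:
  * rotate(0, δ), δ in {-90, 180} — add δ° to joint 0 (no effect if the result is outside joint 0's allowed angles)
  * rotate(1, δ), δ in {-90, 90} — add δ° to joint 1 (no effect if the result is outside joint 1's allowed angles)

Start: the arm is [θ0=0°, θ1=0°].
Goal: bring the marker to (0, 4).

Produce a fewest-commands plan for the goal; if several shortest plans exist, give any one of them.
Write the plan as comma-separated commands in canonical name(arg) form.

rotate(0, -90), rotate(0, 180)

from: [θ0=0°, θ1=0°]
t=1 rotate(0, -90) ⇒ [θ0=270°, θ1=0°]
t=2 rotate(0, 180) ⇒ [θ0=90°, θ1=0°]
minimal: 2 command(s), checked below 2.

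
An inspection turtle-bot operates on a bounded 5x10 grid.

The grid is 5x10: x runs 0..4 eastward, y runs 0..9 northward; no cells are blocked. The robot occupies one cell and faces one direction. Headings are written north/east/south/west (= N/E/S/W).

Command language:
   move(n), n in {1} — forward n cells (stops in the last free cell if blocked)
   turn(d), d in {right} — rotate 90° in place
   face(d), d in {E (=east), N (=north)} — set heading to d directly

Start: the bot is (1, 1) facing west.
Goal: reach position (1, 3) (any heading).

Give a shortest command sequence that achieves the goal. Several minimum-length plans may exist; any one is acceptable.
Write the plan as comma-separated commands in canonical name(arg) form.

initial: (1, 1) facing west
t=1 face(N) ⇒ (1, 1) facing north
t=2 move(1) ⇒ (1, 2) facing north
t=3 move(1) ⇒ (1, 3) facing north
minimal: 3 command(s), checked below 3.

face(N), move(1), move(1)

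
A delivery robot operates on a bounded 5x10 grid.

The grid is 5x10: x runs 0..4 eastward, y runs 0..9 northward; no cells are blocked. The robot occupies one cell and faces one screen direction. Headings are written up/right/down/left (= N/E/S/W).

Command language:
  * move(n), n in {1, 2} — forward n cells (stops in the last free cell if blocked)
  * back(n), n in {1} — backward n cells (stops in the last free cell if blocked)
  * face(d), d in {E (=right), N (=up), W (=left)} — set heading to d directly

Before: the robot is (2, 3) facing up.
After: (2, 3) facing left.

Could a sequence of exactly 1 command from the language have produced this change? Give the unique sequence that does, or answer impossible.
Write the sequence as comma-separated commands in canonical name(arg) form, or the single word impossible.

key: parked at (2,3) the whole time — nothing moves the robot
start: (2, 3) facing up
t=1 face(W) ⇒ (2, 3) facing left
all 6 alternatives checked — unique.

face(W)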